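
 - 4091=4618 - 8709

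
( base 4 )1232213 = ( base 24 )c6n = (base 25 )b84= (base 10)7079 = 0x1ba7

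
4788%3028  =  1760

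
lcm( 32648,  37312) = 261184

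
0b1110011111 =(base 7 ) 2463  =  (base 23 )1h7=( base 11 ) 773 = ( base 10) 927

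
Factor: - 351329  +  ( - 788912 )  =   - 17^1*67073^1  =  - 1140241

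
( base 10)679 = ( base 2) 1010100111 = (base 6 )3051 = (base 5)10204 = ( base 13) 403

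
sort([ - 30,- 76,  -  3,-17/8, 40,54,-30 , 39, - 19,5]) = [ - 76, - 30, - 30,-19, -3,  -  17/8, 5 , 39, 40, 54]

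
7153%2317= 202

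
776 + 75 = 851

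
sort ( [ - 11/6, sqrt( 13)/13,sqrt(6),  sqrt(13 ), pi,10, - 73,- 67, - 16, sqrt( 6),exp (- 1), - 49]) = [ - 73, - 67,  -  49, - 16 ,-11/6,sqrt( 13 ) /13,exp ( - 1 ),  sqrt(6),sqrt( 6),  pi,sqrt(13), 10]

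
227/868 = 227/868=0.26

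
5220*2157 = 11259540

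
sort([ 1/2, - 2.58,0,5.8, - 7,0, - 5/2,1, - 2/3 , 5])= [ -7, - 2.58, - 5/2, - 2/3,0 , 0, 1/2,1  ,  5,5.8 ] 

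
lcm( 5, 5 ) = 5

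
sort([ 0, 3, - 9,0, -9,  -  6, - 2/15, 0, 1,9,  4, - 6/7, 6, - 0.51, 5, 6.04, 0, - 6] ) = [ - 9,  -  9, - 6 ,  -  6,-6/7, - 0.51, - 2/15 , 0,0,0, 0, 1, 3,  4, 5, 6, 6.04, 9]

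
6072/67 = 6072/67 = 90.63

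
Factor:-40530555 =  - 3^2*5^1*13^1*79^1*877^1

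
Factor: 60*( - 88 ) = -2^5*3^1*5^1*11^1 = - 5280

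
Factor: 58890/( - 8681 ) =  - 2^1 * 3^1*5^1 * 13^1 * 151^1 * 8681^( - 1)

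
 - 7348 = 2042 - 9390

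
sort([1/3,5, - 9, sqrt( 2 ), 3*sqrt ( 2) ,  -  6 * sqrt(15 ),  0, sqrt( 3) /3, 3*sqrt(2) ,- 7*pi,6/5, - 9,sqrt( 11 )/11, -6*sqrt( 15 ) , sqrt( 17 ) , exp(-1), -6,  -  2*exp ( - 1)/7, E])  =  [ - 6*sqrt(15 ),  -  6*sqrt( 15), - 7*pi, - 9,  -  9, - 6, -2*exp( - 1 ) /7,0,  sqrt(11)/11,1/3, exp(- 1 ),sqrt(3) /3,6/5 , sqrt( 2 ) , E,sqrt(17),  3*sqrt( 2 ),3*sqrt(  2),5]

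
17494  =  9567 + 7927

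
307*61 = 18727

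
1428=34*42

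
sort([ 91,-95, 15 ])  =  [ - 95,15,91]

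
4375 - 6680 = -2305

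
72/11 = 6 + 6/11 = 6.55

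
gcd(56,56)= 56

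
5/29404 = 5/29404 = 0.00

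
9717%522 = 321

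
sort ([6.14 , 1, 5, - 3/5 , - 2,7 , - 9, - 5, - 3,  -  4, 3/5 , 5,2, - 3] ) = [ - 9, -5,-4, - 3, - 3, - 2, - 3/5 , 3/5, 1 , 2, 5, 5,6.14,  7 ] 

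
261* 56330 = 14702130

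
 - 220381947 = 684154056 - 904536003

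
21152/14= 10576/7 = 1510.86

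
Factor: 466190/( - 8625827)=-2^1*5^1*7^( - 1)*61^(-1 )*20201^(-1)*46619^1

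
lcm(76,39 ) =2964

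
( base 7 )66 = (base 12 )40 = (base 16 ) 30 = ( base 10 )48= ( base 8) 60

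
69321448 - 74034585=-4713137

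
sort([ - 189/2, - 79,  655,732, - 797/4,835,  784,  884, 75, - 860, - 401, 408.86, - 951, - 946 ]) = [-951,-946, - 860, - 401, -797/4, - 189/2, - 79, 75 , 408.86, 655, 732,784, 835, 884 ] 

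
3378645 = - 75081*( - 45)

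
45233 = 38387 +6846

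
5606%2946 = 2660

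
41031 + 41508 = 82539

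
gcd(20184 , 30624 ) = 696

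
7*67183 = 470281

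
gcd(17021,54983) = 1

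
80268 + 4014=84282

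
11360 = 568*20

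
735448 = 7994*92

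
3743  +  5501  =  9244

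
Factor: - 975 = - 3^1 * 5^2*13^1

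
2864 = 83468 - 80604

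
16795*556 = 9338020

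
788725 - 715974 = 72751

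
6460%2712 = 1036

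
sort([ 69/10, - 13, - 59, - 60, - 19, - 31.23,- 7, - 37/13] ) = [ - 60, - 59,  -  31.23, - 19, - 13, - 7, - 37/13, 69/10]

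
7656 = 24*319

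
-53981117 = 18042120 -72023237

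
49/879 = 49/879 = 0.06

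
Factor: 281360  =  2^4*5^1*3517^1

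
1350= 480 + 870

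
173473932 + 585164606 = 758638538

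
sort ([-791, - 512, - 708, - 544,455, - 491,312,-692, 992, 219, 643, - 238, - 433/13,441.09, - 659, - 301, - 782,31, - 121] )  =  [-791,-782, -708 ,- 692, - 659, - 544,-512, - 491, - 301 , - 238, - 121, - 433/13,  31, 219, 312,441.09,455 , 643,992]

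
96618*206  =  19903308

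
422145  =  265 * 1593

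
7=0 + 7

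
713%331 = 51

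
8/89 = 8/89= 0.09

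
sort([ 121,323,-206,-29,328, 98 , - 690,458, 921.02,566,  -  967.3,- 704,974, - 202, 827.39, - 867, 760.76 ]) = [-967.3, - 867 ,- 704,-690,  -  206,  -  202,  -  29, 98,121,  323, 328,458,566, 760.76, 827.39,921.02, 974]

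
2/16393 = 2/16393 = 0.00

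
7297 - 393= 6904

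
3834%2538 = 1296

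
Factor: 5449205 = 5^1*1089841^1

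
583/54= 10 + 43/54=   10.80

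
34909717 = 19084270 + 15825447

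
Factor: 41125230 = 2^1*3^2 * 5^1*397^1*1151^1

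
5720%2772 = 176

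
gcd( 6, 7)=1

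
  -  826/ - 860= 413/430= 0.96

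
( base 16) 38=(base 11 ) 51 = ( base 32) 1o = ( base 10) 56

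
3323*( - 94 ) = - 312362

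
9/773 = 9/773 = 0.01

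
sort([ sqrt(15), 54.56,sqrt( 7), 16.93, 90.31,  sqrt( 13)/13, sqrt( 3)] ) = [ sqrt( 13)/13,  sqrt (3),  sqrt (7), sqrt( 15), 16.93,  54.56,90.31 ] 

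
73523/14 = 73523/14 = 5251.64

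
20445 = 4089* 5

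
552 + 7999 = 8551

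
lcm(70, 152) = 5320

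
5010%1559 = 333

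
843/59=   14+17/59 =14.29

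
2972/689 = 2972/689 = 4.31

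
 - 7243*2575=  - 18650725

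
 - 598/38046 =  -299/19023 = -0.02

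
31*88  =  2728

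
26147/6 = 26147/6 = 4357.83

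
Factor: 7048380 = 2^2*3^1*5^1*79^1*1487^1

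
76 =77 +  - 1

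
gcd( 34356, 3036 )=12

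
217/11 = 217/11 = 19.73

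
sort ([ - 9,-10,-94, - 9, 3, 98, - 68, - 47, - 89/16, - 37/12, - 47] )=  [ - 94,-68, - 47, - 47, - 10,- 9, - 9, - 89/16, - 37/12,3,98]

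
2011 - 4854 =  - 2843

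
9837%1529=663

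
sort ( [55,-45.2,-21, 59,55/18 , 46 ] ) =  [ - 45.2, -21,55/18,46,55, 59]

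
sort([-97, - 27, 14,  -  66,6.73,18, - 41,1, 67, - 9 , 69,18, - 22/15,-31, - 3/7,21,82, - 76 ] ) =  [ - 97, - 76 ,-66,  -  41, - 31, - 27,-9, - 22/15, - 3/7, 1,6.73,14,18,18, 21, 67, 69,82]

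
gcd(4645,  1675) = 5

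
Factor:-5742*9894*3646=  - 2^3 * 3^3*11^1*17^1*29^1*97^1*1823^1  =  -  207134174808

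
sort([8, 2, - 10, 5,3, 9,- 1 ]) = [ - 10,-1, 2, 3,5,  8, 9] 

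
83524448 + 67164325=150688773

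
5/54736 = 5/54736 = 0.00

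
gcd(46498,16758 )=2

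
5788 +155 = 5943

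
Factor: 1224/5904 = 2^( - 1 )*17^1*41^ ( - 1 )= 17/82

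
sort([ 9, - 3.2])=[ - 3.2, 9]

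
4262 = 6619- 2357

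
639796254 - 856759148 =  - 216962894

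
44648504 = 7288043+37360461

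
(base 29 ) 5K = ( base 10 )165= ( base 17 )9C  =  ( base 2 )10100101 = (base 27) 63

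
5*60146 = 300730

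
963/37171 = 963/37171 = 0.03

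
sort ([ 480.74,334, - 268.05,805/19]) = [-268.05, 805/19, 334, 480.74 ]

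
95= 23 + 72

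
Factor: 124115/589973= 5^1*23^( - 1)*103^1*113^ ( - 1)*227^( - 1)*241^1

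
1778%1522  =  256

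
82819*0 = 0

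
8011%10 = 1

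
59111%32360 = 26751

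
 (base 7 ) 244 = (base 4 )2002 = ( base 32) 42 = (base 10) 130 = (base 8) 202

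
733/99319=733/99319 = 0.01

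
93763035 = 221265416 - 127502381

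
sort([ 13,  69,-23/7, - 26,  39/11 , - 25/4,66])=[ - 26  ,-25/4, - 23/7 , 39/11,13,66,69 ]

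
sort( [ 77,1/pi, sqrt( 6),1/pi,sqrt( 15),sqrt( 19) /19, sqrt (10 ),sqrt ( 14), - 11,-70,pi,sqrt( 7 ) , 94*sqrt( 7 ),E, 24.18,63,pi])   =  [ - 70,-11, sqrt (19)/19,1/pi  ,  1/pi,sqrt(6),sqrt ( 7), E, pi, pi, sqrt (10 ) , sqrt(14 ),  sqrt(15),24.18,63,77,94*sqrt( 7)]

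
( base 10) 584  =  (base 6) 2412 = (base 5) 4314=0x248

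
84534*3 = 253602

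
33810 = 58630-24820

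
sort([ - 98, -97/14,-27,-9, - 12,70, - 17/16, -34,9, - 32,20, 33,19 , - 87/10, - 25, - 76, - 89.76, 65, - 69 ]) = [ - 98, - 89.76, - 76, - 69, - 34, - 32, - 27, - 25, - 12, - 9, - 87/10, - 97/14, - 17/16, 9,19,20, 33,  65, 70]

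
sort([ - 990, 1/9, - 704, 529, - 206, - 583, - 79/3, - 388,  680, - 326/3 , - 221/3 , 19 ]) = [ - 990, - 704, - 583, - 388,  -  206,-326/3, - 221/3, - 79/3,  1/9, 19, 529, 680 ]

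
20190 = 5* 4038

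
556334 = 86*6469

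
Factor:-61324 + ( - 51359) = -112683 = -3^1 *37561^1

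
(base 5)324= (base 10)89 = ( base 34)2l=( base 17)54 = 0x59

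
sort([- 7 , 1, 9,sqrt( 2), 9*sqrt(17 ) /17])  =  [ - 7, 1 , sqrt(2 ) , 9*sqrt( 17 )/17,9 ] 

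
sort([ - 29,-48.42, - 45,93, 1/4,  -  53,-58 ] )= [-58, - 53, - 48.42,- 45, -29,1/4, 93]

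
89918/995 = 89918/995 = 90.37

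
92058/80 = 46029/40=1150.72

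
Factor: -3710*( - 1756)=2^3*5^1*7^1 * 53^1*439^1 =6514760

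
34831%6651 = 1576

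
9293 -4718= 4575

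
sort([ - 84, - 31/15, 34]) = [-84, - 31/15,34]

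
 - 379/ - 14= 379/14 = 27.07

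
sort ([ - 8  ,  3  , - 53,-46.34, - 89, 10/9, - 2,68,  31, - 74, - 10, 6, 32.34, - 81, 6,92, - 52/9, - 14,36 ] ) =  [ - 89, - 81, - 74, - 53, - 46.34,-14, - 10, - 8, - 52/9, - 2,10/9,3, 6, 6, 31,  32.34,36,68,92] 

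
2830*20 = 56600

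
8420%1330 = 440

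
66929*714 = 47787306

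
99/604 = 99/604= 0.16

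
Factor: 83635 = 5^1*43^1*389^1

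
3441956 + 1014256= 4456212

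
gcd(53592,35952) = 168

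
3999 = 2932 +1067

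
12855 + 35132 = 47987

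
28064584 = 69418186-41353602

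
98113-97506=607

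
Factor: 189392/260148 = 2^2*3^( - 1 )*89^1*163^(-1 ) = 356/489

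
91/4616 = 91/4616 = 0.02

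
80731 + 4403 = 85134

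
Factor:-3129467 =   -  11^1*71^1*4007^1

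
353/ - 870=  - 353/870 = -0.41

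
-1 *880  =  -880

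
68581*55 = 3771955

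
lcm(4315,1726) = 8630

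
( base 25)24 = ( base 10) 54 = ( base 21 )2c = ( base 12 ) 46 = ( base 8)66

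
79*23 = 1817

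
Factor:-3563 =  - 7^1 * 509^1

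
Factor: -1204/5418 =-2/9 =- 2^1*3^( - 2)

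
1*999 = 999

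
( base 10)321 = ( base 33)9O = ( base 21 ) f6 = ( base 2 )101000001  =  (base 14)18D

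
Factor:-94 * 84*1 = - 7896 = - 2^3*3^1*7^1 * 47^1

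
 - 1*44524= - 44524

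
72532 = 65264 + 7268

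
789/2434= 789/2434 = 0.32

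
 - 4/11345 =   -  1 + 11341/11345 = - 0.00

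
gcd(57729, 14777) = 7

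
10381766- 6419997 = 3961769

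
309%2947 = 309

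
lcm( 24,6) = 24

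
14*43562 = 609868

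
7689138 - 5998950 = 1690188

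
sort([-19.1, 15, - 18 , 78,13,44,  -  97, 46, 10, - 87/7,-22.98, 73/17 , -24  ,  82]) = [ - 97 , -24 , -22.98, - 19.1 , - 18, - 87/7,73/17, 10, 13, 15,  44, 46,78,82 ]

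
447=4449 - 4002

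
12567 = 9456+3111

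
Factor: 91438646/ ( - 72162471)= - 2^1 * 3^(-1)*13^1*43^( - 1 ) * 73^(  -  1)*79^( - 1 )*97^( - 1 )*3516871^1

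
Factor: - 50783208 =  - 2^3*3^1*7^3*31^1*199^1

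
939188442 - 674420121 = 264768321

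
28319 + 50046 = 78365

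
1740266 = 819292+920974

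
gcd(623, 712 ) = 89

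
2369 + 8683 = 11052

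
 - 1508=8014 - 9522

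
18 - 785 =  - 767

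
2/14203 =2/14203 = 0.00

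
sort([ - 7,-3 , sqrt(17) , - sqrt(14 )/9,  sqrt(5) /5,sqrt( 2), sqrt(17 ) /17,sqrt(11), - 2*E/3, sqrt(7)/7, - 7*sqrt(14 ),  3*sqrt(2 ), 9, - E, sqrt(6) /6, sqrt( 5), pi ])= [- 7*sqrt(14), - 7,-3 , - E, - 2*E/3, - sqrt( 14)/9, sqrt(17 )/17, sqrt(7)/7, sqrt( 6)/6, sqrt(5)/5,sqrt(2 ), sqrt( 5 ),  pi, sqrt(11),  sqrt(17), 3 *sqrt( 2), 9 ]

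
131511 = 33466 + 98045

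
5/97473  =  5/97473= 0.00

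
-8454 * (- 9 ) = 76086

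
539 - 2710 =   -  2171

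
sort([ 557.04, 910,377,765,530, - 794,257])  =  [-794, 257, 377, 530, 557.04,  765,  910]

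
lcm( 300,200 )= 600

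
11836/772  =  15  +  64/193= 15.33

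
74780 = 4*18695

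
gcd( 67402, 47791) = 1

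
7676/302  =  3838/151 = 25.42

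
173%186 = 173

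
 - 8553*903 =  - 7723359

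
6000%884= 696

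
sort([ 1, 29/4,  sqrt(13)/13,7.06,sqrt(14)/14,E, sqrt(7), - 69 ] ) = [-69,sqrt(14)/14,  sqrt( 13)/13,1, sqrt(7 ),E,7.06, 29/4] 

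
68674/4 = 17168 +1/2 = 17168.50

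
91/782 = 91/782 = 0.12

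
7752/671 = 7752/671 = 11.55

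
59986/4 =29993/2 = 14996.50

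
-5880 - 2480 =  - 8360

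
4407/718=6+99/718 = 6.14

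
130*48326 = 6282380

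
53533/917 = 58 + 347/917 = 58.38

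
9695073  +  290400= 9985473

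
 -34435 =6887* ( - 5 ) 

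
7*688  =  4816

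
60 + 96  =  156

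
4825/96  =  4825/96 = 50.26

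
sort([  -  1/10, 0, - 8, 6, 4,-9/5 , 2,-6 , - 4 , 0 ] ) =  [ - 8,  -  6,-4, - 9/5 ,  -  1/10, 0, 0, 2, 4, 6]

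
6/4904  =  3/2452 = 0.00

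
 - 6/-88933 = 6/88933 = 0.00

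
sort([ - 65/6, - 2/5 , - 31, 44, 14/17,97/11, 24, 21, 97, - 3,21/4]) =[ - 31, - 65/6, - 3, - 2/5, 14/17, 21/4, 97/11, 21,24,44, 97 ] 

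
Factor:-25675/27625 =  - 5^( -1 )*17^( - 1 )*79^1 = -79/85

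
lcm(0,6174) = 0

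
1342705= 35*38363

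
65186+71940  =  137126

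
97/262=97/262 = 0.37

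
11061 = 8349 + 2712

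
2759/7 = 2759/7  =  394.14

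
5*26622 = 133110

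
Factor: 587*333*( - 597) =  - 3^3* 37^1*199^1* 587^1 = -  116696187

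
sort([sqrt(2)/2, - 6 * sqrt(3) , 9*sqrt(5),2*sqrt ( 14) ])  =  [-6*sqrt( 3), sqrt( 2)/2, 2*sqrt(14), 9*sqrt(5)]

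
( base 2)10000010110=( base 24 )1je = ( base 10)1046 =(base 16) 416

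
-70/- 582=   35/291 = 0.12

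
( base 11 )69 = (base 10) 75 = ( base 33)29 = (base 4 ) 1023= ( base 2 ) 1001011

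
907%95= 52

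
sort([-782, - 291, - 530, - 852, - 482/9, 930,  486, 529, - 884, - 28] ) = [ - 884 ,  -  852,-782, - 530 , - 291, - 482/9, - 28, 486,529,  930]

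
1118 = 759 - -359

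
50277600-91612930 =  - 41335330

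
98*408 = 39984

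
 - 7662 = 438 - 8100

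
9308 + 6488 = 15796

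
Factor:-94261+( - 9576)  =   - 103837 = -103837^1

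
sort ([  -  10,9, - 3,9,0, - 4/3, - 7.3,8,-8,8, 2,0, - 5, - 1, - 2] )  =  [-10, - 8, - 7.3,  -  5, - 3, - 2, - 4/3,-1,  0, 0,2 , 8,8,9, 9] 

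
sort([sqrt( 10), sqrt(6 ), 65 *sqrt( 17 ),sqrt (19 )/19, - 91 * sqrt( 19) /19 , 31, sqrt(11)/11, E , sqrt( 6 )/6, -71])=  [  -  71,  -  91 * sqrt( 19) /19, sqrt( 19)/19, sqrt( 11)/11,  sqrt( 6)/6, sqrt( 6)  ,  E,  sqrt( 10),31, 65*sqrt( 17)]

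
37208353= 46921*793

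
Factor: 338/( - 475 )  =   - 2^1*5^(-2)*13^2*19^( - 1 ) 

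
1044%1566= 1044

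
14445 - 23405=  - 8960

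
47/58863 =47/58863   =  0.00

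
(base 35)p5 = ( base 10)880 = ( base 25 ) 1a5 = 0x370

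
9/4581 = 1/509 =0.00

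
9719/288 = 33 + 215/288 = 33.75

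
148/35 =4 + 8/35 = 4.23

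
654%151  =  50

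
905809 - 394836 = 510973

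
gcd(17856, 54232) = 8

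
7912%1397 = 927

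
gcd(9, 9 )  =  9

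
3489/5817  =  1163/1939 = 0.60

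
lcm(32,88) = 352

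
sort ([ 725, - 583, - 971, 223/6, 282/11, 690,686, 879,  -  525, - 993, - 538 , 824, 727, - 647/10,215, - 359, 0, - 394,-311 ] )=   [ - 993,-971, - 583, - 538, - 525,-394 , - 359,  -  311 , - 647/10, 0, 282/11,223/6, 215, 686,690,725,727, 824, 879]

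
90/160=9/16 =0.56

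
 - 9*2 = -18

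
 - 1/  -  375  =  1/375= 0.00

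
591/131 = 591/131 = 4.51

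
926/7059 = 926/7059 = 0.13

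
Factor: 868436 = 2^2*199^1*1091^1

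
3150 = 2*1575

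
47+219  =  266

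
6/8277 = 2/2759  =  0.00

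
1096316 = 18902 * 58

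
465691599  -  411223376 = 54468223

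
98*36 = 3528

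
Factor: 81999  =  3^3 * 3037^1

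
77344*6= 464064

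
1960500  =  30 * 65350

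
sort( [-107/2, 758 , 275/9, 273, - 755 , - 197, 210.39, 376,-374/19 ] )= [-755, - 197,-107/2,- 374/19,275/9,  210.39, 273, 376  ,  758 ]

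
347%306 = 41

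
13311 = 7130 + 6181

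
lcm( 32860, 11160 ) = 591480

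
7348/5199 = 7348/5199 = 1.41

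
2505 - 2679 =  - 174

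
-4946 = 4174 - 9120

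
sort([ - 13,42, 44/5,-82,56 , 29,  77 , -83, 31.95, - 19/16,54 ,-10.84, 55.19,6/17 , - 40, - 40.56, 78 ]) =[ - 83, - 82, - 40.56, - 40,-13,- 10.84, - 19/16,6/17, 44/5,29, 31.95 , 42,54, 55.19, 56, 77,78] 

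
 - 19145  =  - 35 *547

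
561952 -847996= - 286044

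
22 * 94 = 2068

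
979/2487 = 979/2487 = 0.39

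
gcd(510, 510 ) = 510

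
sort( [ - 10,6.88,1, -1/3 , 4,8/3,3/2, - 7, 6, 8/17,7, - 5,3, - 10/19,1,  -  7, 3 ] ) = [ - 10, - 7, - 7, - 5,-10/19, - 1/3,8/17, 1,1, 3/2, 8/3,3, 3,4,6, 6.88,7]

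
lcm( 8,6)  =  24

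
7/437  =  7/437 = 0.02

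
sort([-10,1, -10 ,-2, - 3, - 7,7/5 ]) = [- 10 , - 10,-7, - 3,- 2, 1, 7/5 ] 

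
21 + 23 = 44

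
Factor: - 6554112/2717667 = -2184704/905889 = - 2^9*3^( - 1)*17^1*71^( - 1)*251^1*4253^(  -  1 )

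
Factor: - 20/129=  - 2^2*3^ (-1 )*5^1*43^( - 1)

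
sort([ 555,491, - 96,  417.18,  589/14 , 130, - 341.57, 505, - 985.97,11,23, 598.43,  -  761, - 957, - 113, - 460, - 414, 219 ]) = [ - 985.97, - 957, - 761,  -  460, - 414,- 341.57 , - 113 , - 96, 11, 23, 589/14, 130, 219,417.18, 491,  505 , 555, 598.43]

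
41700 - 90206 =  - 48506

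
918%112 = 22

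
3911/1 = 3911=3911.00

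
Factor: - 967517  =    -  71^1*13627^1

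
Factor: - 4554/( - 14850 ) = 3^( -1)*5^(-2)*23^1 =23/75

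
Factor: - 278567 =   -  163^1*1709^1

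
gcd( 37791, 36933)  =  39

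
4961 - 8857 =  - 3896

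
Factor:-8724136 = -2^3*89^1*12253^1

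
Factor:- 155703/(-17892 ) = 731/84= 2^( - 2 )*3^( - 1)*7^(-1) * 17^1 * 43^1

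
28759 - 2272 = 26487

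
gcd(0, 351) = 351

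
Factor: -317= - 317^1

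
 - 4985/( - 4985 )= 1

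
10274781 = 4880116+5394665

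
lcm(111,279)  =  10323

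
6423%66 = 21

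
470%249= 221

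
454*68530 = 31112620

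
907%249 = 160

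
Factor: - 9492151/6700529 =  - 11^( - 1 )*199^( - 1 )*593^1*3061^( - 1 )*16007^1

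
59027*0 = 0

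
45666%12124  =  9294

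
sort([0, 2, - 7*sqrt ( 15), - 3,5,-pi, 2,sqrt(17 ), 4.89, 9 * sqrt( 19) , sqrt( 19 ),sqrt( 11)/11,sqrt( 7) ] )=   [-7 * sqrt( 15), - pi, - 3,0,sqrt( 11)/11,2,2, sqrt ( 7),sqrt( 17), sqrt( 19 ),4.89,5,  9*sqrt( 19 )] 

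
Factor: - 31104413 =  - 31104413^1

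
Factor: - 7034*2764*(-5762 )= 2^4 * 43^1 * 67^1 * 691^1*3517^1 = 112024665712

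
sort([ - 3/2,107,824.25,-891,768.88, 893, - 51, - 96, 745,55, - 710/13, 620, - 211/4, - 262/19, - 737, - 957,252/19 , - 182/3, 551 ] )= [ - 957 , - 891, - 737,-96, - 182/3, - 710/13, - 211/4, - 51, - 262/19, - 3/2,252/19, 55,107,551, 620,745,768.88,824.25,893 ] 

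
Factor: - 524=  - 2^2*131^1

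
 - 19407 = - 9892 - 9515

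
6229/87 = 71 + 52/87 = 71.60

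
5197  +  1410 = 6607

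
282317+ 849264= 1131581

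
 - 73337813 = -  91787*799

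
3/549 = 1/183=0.01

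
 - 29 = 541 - 570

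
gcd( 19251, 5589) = 621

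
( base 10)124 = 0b1111100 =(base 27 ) 4g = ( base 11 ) 103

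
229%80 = 69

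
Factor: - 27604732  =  -2^2  *  53^1*130211^1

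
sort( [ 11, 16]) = [ 11, 16]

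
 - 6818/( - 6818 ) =1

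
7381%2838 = 1705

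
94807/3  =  31602 + 1/3 = 31602.33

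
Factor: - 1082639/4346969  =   - 11^(  -  1)*19^2*191^( - 1)*2069^( - 1 )*2999^1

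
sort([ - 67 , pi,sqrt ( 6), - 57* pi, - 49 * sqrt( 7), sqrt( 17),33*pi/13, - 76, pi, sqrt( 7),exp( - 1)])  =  [ - 57*pi, - 49*sqrt( 7 ),  -  76, - 67,  exp(  -  1 ),sqrt( 6 ),sqrt( 7),pi , pi,sqrt( 17), 33* pi/13]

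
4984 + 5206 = 10190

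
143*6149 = 879307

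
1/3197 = 1/3197 = 0.00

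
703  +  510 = 1213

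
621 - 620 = 1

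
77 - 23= 54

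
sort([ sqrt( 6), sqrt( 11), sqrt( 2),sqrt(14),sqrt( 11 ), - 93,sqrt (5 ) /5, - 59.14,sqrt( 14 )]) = [ - 93, - 59.14, sqrt( 5)/5,sqrt( 2),sqrt(6 ), sqrt( 11 ), sqrt( 11),  sqrt( 14),sqrt( 14)]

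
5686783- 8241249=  - 2554466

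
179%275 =179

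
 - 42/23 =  - 42/23 = - 1.83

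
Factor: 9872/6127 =2^4*11^ ( - 1 )*557^( - 1) * 617^1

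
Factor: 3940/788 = 5 = 5^1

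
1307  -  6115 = -4808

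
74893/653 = 74893/653 = 114.69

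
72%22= 6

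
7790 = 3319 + 4471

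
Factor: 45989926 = 2^1 * 23^1*31^1* 32251^1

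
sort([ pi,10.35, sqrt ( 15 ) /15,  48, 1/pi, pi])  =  [sqrt( 15 ) /15,1/pi,pi, pi,10.35 , 48]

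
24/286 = 12/143 = 0.08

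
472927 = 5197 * 91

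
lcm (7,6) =42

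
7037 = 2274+4763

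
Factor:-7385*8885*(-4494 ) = 2^1*3^1 * 5^2*7^2*107^1*211^1*1777^1 = 294877068150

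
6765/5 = 1353 = 1353.00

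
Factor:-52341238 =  - 2^1 * 19^1*23^1*59887^1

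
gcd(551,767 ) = 1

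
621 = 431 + 190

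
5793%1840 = 273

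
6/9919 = 6/9919=0.00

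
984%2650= 984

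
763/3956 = 763/3956= 0.19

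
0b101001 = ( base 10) 41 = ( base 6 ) 105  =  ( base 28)1D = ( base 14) 2d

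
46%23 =0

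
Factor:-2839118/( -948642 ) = 1419559/474321 = 3^(-1 )*43^1*223^ ( - 1)*709^( - 1)*33013^1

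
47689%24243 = 23446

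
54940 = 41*1340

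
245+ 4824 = 5069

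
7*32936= 230552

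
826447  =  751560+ 74887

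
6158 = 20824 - 14666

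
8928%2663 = 939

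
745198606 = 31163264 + 714035342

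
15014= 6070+8944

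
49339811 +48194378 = 97534189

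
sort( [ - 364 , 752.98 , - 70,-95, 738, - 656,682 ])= [-656, - 364,-95,-70, 682,  738, 752.98 ] 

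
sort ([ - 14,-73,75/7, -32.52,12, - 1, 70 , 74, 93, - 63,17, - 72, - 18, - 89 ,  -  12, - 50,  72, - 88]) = [ - 89,-88, - 73, - 72,- 63, - 50, - 32.52, - 18, - 14, - 12, -1, 75/7,12, 17, 70,72 , 74,93] 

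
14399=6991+7408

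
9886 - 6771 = 3115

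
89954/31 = 2901  +  23/31 = 2901.74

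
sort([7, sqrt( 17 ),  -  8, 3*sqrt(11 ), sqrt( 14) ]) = [-8,  sqrt(14), sqrt ( 17 ), 7, 3*sqrt(11 )]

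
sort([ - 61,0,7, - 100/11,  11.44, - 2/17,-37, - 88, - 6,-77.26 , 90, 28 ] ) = [ - 88,-77.26, - 61,-37, - 100/11,  -  6, - 2/17,0,7 , 11.44,28, 90] 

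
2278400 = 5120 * 445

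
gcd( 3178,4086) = 454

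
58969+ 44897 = 103866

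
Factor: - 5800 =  - 2^3 *5^2*29^1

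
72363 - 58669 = 13694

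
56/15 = 56/15 = 3.73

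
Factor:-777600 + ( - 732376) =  - 1509976 = - 2^3 * 13^1*14519^1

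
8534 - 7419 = 1115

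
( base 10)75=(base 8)113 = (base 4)1023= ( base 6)203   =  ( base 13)5a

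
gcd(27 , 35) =1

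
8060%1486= 630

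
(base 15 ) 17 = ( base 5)42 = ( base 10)22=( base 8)26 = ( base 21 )11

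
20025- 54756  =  -34731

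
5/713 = 5/713 =0.01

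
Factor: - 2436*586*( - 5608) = 8005397568 = 2^6 * 3^1*7^1*29^1* 293^1 * 701^1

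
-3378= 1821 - 5199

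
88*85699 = 7541512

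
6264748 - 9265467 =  - 3000719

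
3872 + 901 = 4773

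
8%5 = 3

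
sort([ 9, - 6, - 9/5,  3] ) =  [-6, - 9/5, 3,9]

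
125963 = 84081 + 41882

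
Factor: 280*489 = 136920 = 2^3*3^1*5^1*7^1*163^1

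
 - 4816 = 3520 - 8336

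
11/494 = 11/494 = 0.02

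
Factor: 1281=3^1*  7^1*61^1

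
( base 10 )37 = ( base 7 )52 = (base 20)1H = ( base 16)25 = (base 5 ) 122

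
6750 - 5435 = 1315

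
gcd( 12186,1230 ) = 6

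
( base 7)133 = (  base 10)73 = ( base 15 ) 4D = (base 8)111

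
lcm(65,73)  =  4745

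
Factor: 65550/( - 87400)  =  -3/4 =-2^( - 2 )*3^1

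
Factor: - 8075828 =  - 2^2*2018957^1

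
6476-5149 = 1327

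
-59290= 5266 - 64556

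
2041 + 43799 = 45840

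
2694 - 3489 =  - 795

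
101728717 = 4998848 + 96729869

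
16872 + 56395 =73267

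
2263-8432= -6169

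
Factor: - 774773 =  - 774773^1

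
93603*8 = 748824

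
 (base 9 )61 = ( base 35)1K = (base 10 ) 55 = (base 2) 110111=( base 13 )43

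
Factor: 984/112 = 123/14 = 2^( - 1)*3^1*7^ (-1)*41^1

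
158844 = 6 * 26474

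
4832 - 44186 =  - 39354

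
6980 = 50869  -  43889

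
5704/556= 10+36/139 = 10.26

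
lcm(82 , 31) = 2542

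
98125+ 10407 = 108532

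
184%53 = 25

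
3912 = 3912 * 1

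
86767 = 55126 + 31641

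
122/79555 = 122/79555 = 0.00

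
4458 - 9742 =- 5284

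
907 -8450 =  - 7543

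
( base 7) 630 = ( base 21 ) f0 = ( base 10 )315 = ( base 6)1243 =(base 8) 473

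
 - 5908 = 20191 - 26099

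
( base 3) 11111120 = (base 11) 2514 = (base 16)CD2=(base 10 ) 3282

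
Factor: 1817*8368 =15204656 = 2^4*23^1*79^1*523^1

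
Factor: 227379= 3^1*75793^1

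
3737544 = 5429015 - 1691471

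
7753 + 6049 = 13802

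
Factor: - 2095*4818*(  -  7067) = 71332248570 = 2^1*3^1*5^1*11^1*37^1*73^1*191^1*419^1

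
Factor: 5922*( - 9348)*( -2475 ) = 137013168600 = 2^3 * 3^5*5^2 * 7^1*11^1*19^1 * 41^1 * 47^1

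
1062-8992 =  - 7930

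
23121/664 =34+545/664 =34.82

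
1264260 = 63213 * 20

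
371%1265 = 371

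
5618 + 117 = 5735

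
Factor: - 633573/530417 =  - 3^2*101^1 * 761^( - 1) =- 909/761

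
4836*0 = 0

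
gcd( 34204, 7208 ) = 68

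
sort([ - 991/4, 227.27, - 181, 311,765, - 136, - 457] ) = [ - 457,-991/4, - 181, - 136,227.27,311, 765] 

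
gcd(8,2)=2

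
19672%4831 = 348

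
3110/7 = 3110/7=444.29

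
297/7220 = 297/7220 = 0.04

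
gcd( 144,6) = 6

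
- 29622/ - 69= 9874/23 = 429.30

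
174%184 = 174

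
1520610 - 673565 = 847045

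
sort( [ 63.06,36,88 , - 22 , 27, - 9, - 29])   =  [ - 29 , - 22,-9, 27,  36, 63.06, 88]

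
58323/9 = 19441/3 = 6480.33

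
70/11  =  70/11 = 6.36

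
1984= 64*31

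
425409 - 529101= - 103692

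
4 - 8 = -4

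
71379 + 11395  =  82774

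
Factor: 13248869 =281^1*47149^1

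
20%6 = 2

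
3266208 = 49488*66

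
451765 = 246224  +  205541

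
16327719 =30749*531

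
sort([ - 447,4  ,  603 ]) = [ - 447, 4,603]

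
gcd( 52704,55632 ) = 2928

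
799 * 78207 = 62487393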